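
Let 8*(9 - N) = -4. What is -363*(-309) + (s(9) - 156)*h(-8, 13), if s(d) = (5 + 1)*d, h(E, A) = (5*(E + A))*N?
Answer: 87942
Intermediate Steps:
N = 19/2 (N = 9 - ⅛*(-4) = 9 + ½ = 19/2 ≈ 9.5000)
h(E, A) = 95*A/2 + 95*E/2 (h(E, A) = (5*(E + A))*(19/2) = (5*(A + E))*(19/2) = (5*A + 5*E)*(19/2) = 95*A/2 + 95*E/2)
s(d) = 6*d
-363*(-309) + (s(9) - 156)*h(-8, 13) = -363*(-309) + (6*9 - 156)*((95/2)*13 + (95/2)*(-8)) = 112167 + (54 - 156)*(1235/2 - 380) = 112167 - 102*475/2 = 112167 - 24225 = 87942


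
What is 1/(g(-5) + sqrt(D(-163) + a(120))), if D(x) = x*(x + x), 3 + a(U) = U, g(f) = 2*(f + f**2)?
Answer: -8/10331 + sqrt(53255)/51655 ≈ 0.0036932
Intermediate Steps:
g(f) = 2*f + 2*f**2
a(U) = -3 + U
D(x) = 2*x**2 (D(x) = x*(2*x) = 2*x**2)
1/(g(-5) + sqrt(D(-163) + a(120))) = 1/(2*(-5)*(1 - 5) + sqrt(2*(-163)**2 + (-3 + 120))) = 1/(2*(-5)*(-4) + sqrt(2*26569 + 117)) = 1/(40 + sqrt(53138 + 117)) = 1/(40 + sqrt(53255))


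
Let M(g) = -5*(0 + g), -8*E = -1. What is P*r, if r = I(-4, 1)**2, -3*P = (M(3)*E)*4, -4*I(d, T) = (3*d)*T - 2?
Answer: 245/8 ≈ 30.625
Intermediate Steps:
E = 1/8 (E = -1/8*(-1) = 1/8 ≈ 0.12500)
I(d, T) = 1/2 - 3*T*d/4 (I(d, T) = -((3*d)*T - 2)/4 = -(3*T*d - 2)/4 = -(-2 + 3*T*d)/4 = 1/2 - 3*T*d/4)
M(g) = -5*g
P = 5/2 (P = --5*3*(1/8)*4/3 = -(-15*1/8)*4/3 = -(-5)*4/8 = -1/3*(-15/2) = 5/2 ≈ 2.5000)
r = 49/4 (r = (1/2 - 3/4*1*(-4))**2 = (1/2 + 3)**2 = (7/2)**2 = 49/4 ≈ 12.250)
P*r = (5/2)*(49/4) = 245/8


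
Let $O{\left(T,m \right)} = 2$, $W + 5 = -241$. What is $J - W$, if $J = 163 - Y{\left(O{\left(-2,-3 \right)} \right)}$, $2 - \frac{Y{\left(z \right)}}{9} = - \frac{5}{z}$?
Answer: $\frac{737}{2} \approx 368.5$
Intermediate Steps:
$W = -246$ ($W = -5 - 241 = -246$)
$Y{\left(z \right)} = 18 + \frac{45}{z}$ ($Y{\left(z \right)} = 18 - 9 \left(- \frac{5}{z}\right) = 18 + \frac{45}{z}$)
$J = \frac{245}{2}$ ($J = 163 - \left(18 + \frac{45}{2}\right) = 163 - \frac{81}{2} = \frac{245}{2} \approx 122.5$)
$J - W = \frac{245}{2} - -246 = \frac{245}{2} + 246 = \frac{737}{2}$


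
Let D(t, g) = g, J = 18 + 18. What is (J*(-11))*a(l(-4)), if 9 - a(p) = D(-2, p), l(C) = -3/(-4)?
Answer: -3267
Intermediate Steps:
l(C) = 3/4 (l(C) = -3*(-1/4) = 3/4)
J = 36
a(p) = 9 - p
(J*(-11))*a(l(-4)) = (36*(-11))*(9 - 1*3/4) = -396*(9 - 3/4) = -396*33/4 = -3267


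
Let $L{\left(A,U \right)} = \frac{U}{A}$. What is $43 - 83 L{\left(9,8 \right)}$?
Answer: $- \frac{277}{9} \approx -30.778$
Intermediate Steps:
$43 - 83 L{\left(9,8 \right)} = 43 - 83 \cdot \frac{8}{9} = 43 - 83 \cdot 8 \cdot \frac{1}{9} = 43 - \frac{664}{9} = - \frac{277}{9}$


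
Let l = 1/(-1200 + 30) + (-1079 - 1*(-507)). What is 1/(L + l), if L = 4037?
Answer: 1170/4054049 ≈ 0.00028860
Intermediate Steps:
l = -669241/1170 (l = 1/(-1170) + (-1079 + 507) = -1/1170 - 572 = -669241/1170 ≈ -572.00)
1/(L + l) = 1/(4037 - 669241/1170) = 1/(4054049/1170) = 1170/4054049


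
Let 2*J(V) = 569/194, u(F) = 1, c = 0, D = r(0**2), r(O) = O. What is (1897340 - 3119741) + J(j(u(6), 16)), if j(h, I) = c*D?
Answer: -474291019/388 ≈ -1.2224e+6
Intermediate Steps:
D = 0 (D = 0**2 = 0)
j(h, I) = 0 (j(h, I) = 0*0 = 0)
J(V) = 569/388 (J(V) = (569/194)/2 = (569*(1/194))/2 = (1/2)*(569/194) = 569/388)
(1897340 - 3119741) + J(j(u(6), 16)) = (1897340 - 3119741) + 569/388 = -1222401 + 569/388 = -474291019/388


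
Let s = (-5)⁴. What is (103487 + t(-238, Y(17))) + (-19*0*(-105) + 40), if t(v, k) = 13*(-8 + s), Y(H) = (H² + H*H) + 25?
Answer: 111548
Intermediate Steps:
Y(H) = 25 + 2*H² (Y(H) = (H² + H²) + 25 = 2*H² + 25 = 25 + 2*H²)
s = 625
t(v, k) = 8021 (t(v, k) = 13*(-8 + 625) = 13*617 = 8021)
(103487 + t(-238, Y(17))) + (-19*0*(-105) + 40) = (103487 + 8021) + (-19*0*(-105) + 40) = 111508 + (0*(-105) + 40) = 111508 + (0 + 40) = 111508 + 40 = 111548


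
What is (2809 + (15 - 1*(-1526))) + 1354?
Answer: 5704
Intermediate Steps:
(2809 + (15 - 1*(-1526))) + 1354 = (2809 + (15 + 1526)) + 1354 = (2809 + 1541) + 1354 = 4350 + 1354 = 5704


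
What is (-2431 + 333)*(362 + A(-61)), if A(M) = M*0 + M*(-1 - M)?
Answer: 6919204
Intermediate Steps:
A(M) = M*(-1 - M) (A(M) = 0 + M*(-1 - M) = M*(-1 - M))
(-2431 + 333)*(362 + A(-61)) = (-2431 + 333)*(362 - 1*(-61)*(1 - 61)) = -2098*(362 - 1*(-61)*(-60)) = -2098*(362 - 3660) = -2098*(-3298) = 6919204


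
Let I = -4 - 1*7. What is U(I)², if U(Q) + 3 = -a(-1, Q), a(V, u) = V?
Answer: 4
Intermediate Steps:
I = -11 (I = -4 - 7 = -11)
U(Q) = -2 (U(Q) = -3 - 1*(-1) = -3 + 1 = -2)
U(I)² = (-2)² = 4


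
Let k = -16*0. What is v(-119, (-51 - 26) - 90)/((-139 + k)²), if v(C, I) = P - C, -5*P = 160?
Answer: 87/19321 ≈ 0.0045029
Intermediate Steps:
P = -32 (P = -⅕*160 = -32)
v(C, I) = -32 - C
k = 0
v(-119, (-51 - 26) - 90)/((-139 + k)²) = (-32 - 1*(-119))/((-139 + 0)²) = (-32 + 119)/((-139)²) = 87/19321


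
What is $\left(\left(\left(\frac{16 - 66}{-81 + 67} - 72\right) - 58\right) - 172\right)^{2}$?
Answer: $\frac{4363921}{49} \approx 89060.0$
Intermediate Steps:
$\left(\left(\left(\frac{16 - 66}{-81 + 67} - 72\right) - 58\right) - 172\right)^{2} = \left(\left(\left(- \frac{50}{-14} - 72\right) - 58\right) - 172\right)^{2} = \left(\left(\left(\left(-50\right) \left(- \frac{1}{14}\right) - 72\right) - 58\right) - 172\right)^{2} = \left(\left(\left(\frac{25}{7} - 72\right) - 58\right) - 172\right)^{2} = \left(\left(- \frac{479}{7} - 58\right) - 172\right)^{2} = \left(- \frac{885}{7} - 172\right)^{2} = \left(- \frac{2089}{7}\right)^{2} = \frac{4363921}{49}$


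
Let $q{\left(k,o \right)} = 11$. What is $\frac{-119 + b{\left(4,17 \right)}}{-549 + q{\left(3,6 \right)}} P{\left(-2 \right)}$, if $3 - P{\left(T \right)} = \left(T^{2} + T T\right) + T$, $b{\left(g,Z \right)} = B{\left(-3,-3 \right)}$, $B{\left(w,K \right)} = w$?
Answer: $- \frac{183}{269} \approx -0.6803$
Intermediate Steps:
$b{\left(g,Z \right)} = -3$
$P{\left(T \right)} = 3 - T - 2 T^{2}$ ($P{\left(T \right)} = 3 - \left(\left(T^{2} + T T\right) + T\right) = 3 - \left(\left(T^{2} + T^{2}\right) + T\right) = 3 - \left(2 T^{2} + T\right) = 3 - \left(T + 2 T^{2}\right) = 3 - T - 2 T^{2}$)
$\frac{-119 + b{\left(4,17 \right)}}{-549 + q{\left(3,6 \right)}} P{\left(-2 \right)} = \frac{-119 - 3}{-549 + 11} \left(3 - -2 - 2 \left(-2\right)^{2}\right) = - \frac{122}{-538} \left(3 + 2 - 8\right) = \left(-122\right) \left(- \frac{1}{538}\right) \left(3 + 2 - 8\right) = \frac{61}{269} \left(-3\right) = - \frac{183}{269}$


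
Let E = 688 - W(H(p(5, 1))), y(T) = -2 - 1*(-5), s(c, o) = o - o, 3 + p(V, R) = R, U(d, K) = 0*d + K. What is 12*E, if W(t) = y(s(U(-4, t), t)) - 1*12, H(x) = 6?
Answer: 8364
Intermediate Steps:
U(d, K) = K (U(d, K) = 0 + K = K)
p(V, R) = -3 + R
s(c, o) = 0
y(T) = 3 (y(T) = -2 + 5 = 3)
W(t) = -9 (W(t) = 3 - 1*12 = 3 - 12 = -9)
E = 697 (E = 688 - 1*(-9) = 688 + 9 = 697)
12*E = 12*697 = 8364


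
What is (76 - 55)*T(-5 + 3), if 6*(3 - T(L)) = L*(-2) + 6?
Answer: 28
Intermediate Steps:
T(L) = 2 + L/3 (T(L) = 3 - (L*(-2) + 6)/6 = 3 - (-2*L + 6)/6 = 3 - (6 - 2*L)/6 = 3 + (-1 + L/3) = 2 + L/3)
(76 - 55)*T(-5 + 3) = (76 - 55)*(2 + (-5 + 3)/3) = 21*(2 + (⅓)*(-2)) = 21*(2 - ⅔) = 21*(4/3) = 28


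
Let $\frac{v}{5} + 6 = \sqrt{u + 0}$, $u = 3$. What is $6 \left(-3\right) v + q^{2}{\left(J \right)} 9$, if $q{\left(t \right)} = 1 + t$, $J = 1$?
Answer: $576 - 90 \sqrt{3} \approx 420.12$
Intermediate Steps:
$v = -30 + 5 \sqrt{3}$ ($v = -30 + 5 \sqrt{3 + 0} = -30 + 5 \sqrt{3} \approx -21.34$)
$6 \left(-3\right) v + q^{2}{\left(J \right)} 9 = 6 \left(-3\right) \left(-30 + 5 \sqrt{3}\right) + \left(1 + 1\right)^{2} \cdot 9 = - 18 \left(-30 + 5 \sqrt{3}\right) + 2^{2} \cdot 9 = \left(540 - 90 \sqrt{3}\right) + 4 \cdot 9 = \left(540 - 90 \sqrt{3}\right) + 36 = 576 - 90 \sqrt{3}$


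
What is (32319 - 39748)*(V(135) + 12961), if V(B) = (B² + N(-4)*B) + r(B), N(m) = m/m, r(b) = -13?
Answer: -232587132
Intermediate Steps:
N(m) = 1
V(B) = -13 + B + B² (V(B) = (B² + 1*B) - 13 = (B² + B) - 13 = (B + B²) - 13 = -13 + B + B²)
(32319 - 39748)*(V(135) + 12961) = (32319 - 39748)*((-13 + 135 + 135²) + 12961) = -7429*((-13 + 135 + 18225) + 12961) = -7429*(18347 + 12961) = -7429*31308 = -232587132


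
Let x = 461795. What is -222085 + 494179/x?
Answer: -102557248396/461795 ≈ -2.2208e+5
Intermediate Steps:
-222085 + 494179/x = -222085 + 494179/461795 = -102557248396/461795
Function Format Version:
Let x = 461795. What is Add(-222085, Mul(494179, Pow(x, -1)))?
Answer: Rational(-102557248396, 461795) ≈ -2.2208e+5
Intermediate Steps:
Add(-222085, Mul(494179, Pow(x, -1))) = Add(-222085, Mul(494179, Pow(461795, -1))) = Add(-222085, Mul(494179, Rational(1, 461795))) = Add(-222085, Rational(494179, 461795)) = Rational(-102557248396, 461795)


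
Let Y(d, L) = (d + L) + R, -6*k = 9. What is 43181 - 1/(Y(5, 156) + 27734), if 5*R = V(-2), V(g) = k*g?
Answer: 6022799513/139478 ≈ 43181.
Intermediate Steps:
k = -3/2 (k = -⅙*9 = -3/2 ≈ -1.5000)
V(g) = -3*g/2
R = ⅗ (R = (-3/2*(-2))/5 = (⅕)*3 = ⅗ ≈ 0.60000)
Y(d, L) = ⅗ + L + d (Y(d, L) = (d + L) + ⅗ = (L + d) + ⅗ = ⅗ + L + d)
43181 - 1/(Y(5, 156) + 27734) = 43181 - 1/((⅗ + 156 + 5) + 27734) = 43181 - 1/(808/5 + 27734) = 43181 - 1/139478/5 = 43181 - 1*5/139478 = 43181 - 5/139478 = 6022799513/139478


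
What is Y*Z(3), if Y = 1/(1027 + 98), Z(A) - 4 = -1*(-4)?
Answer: 8/1125 ≈ 0.0071111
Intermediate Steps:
Z(A) = 8 (Z(A) = 4 - 1*(-4) = 4 + 4 = 8)
Y = 1/1125 ≈ 0.00088889
Y*Z(3) = (1/1125)*8 = 8/1125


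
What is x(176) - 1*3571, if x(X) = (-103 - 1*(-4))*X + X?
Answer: -20819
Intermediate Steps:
x(X) = -98*X (x(X) = (-103 + 4)*X + X = -99*X + X = -98*X)
x(176) - 1*3571 = -98*176 - 1*3571 = -17248 - 3571 = -20819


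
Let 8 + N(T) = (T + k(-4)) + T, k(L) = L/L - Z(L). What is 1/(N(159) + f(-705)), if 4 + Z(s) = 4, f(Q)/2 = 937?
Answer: 1/2185 ≈ 0.00045767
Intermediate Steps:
f(Q) = 1874 (f(Q) = 2*937 = 1874)
Z(s) = 0 (Z(s) = -4 + 4 = 0)
k(L) = 1 (k(L) = L/L - 1*0 = 1 + 0 = 1)
N(T) = -7 + 2*T (N(T) = -8 + ((T + 1) + T) = -8 + ((1 + T) + T) = -8 + (1 + 2*T) = -7 + 2*T)
1/(N(159) + f(-705)) = 1/((-7 + 2*159) + 1874) = 1/((-7 + 318) + 1874) = 1/(311 + 1874) = 1/2185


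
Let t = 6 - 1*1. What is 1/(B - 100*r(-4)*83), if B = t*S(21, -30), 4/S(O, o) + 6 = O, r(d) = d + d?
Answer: 3/199204 ≈ 1.5060e-5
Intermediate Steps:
r(d) = 2*d
S(O, o) = 4/(-6 + O)
t = 5 (t = 6 - 1 = 5)
B = 4/3 (B = 5*(4/(-6 + 21)) = 5*(4/15) = 4/3 ≈ 1.3333)
1/(B - 100*r(-4)*83) = 1/(4/3 - 200*(-4)*83) = 1/(4/3 - 100*(-8)*83) = 1/(4/3 + 800*83) = 1/(4/3 + 66400) = 1/(199204/3) = 3/199204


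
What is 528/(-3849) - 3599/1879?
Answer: -4948221/2410757 ≈ -2.0526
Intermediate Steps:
528/(-3849) - 3599/1879 = 528*(-1/3849) - 3599*1/1879 = -176/1283 - 3599/1879 = -4948221/2410757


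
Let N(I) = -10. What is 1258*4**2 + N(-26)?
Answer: 20118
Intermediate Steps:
1258*4**2 + N(-26) = 1258*4**2 - 10 = 1258*16 - 10 = 20128 - 10 = 20118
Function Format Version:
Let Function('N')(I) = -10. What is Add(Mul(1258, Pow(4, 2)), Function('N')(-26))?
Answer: 20118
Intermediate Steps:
Add(Mul(1258, Pow(4, 2)), Function('N')(-26)) = Add(Mul(1258, Pow(4, 2)), -10) = Add(Mul(1258, 16), -10) = Add(20128, -10) = 20118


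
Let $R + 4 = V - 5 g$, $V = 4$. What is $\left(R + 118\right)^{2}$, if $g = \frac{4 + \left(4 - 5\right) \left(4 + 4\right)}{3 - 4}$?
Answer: $9604$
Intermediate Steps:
$g = 4$ ($g = \frac{4 - 8}{-1} = \left(4 - 8\right) \left(-1\right) = \left(-4\right) \left(-1\right) = 4$)
$R = -20$ ($R = -4 + \left(4 - 20\right) = -4 - 16 = -20$)
$\left(R + 118\right)^{2} = \left(-20 + 118\right)^{2} = 98^{2} = 9604$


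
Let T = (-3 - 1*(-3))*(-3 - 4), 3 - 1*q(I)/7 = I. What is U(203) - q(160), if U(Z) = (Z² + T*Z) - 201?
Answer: 42107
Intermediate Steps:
q(I) = 21 - 7*I
T = 0 (T = (-3 + 3)*(-7) = 0*(-7) = 0)
U(Z) = -201 + Z² (U(Z) = (Z² + 0*Z) - 201 = (Z² + 0) - 201 = Z² - 201 = -201 + Z²)
U(203) - q(160) = (-201 + 203²) - (21 - 7*160) = (-201 + 41209) - (21 - 1120) = 41008 - 1*(-1099) = 41008 + 1099 = 42107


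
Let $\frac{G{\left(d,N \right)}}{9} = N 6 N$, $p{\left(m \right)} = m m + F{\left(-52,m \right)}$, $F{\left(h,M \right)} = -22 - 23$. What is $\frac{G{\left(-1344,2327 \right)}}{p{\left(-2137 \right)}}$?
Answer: $\frac{146203083}{2283362} \approx 64.03$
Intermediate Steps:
$F{\left(h,M \right)} = -45$ ($F{\left(h,M \right)} = -22 - 23 = -45$)
$p{\left(m \right)} = -45 + m^{2}$ ($p{\left(m \right)} = m m - 45 = m^{2} - 45 = -45 + m^{2}$)
$G{\left(d,N \right)} = 54 N^{2}$ ($G{\left(d,N \right)} = 9 N 6 N = 9 \cdot 6 N N = 9 \cdot 6 N^{2} = 54 N^{2}$)
$\frac{G{\left(-1344,2327 \right)}}{p{\left(-2137 \right)}} = \frac{54 \cdot 2327^{2}}{-45 + \left(-2137\right)^{2}} = \frac{54 \cdot 5414929}{-45 + 4566769} = \frac{292406166}{4566724} = 292406166 \cdot \frac{1}{4566724} = \frac{146203083}{2283362}$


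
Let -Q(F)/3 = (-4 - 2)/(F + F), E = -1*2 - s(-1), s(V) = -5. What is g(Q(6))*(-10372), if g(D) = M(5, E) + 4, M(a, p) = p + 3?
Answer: -103720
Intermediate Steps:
E = 3 (E = -1*2 - 1*(-5) = -2 + 5 = 3)
Q(F) = 9/F (Q(F) = -3*(-4 - 2)/(F + F) = -(-18)/(2*F) = -(-18)*1/(2*F) = -(-9)/F = 9/F)
M(a, p) = 3 + p
g(D) = 10 (g(D) = (3 + 3) + 4 = 6 + 4 = 10)
g(Q(6))*(-10372) = 10*(-10372) = -103720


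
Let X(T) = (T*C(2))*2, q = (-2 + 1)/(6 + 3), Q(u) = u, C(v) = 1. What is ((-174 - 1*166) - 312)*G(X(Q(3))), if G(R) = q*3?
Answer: 652/3 ≈ 217.33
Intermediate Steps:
q = -⅑ (q = -1/9 = -1*⅑ = -⅑ ≈ -0.11111)
X(T) = 2*T (X(T) = (T*1)*2 = T*2 = 2*T)
G(R) = -⅓ (G(R) = -⅑*3 = -⅓)
((-174 - 1*166) - 312)*G(X(Q(3))) = ((-174 - 1*166) - 312)*(-⅓) = ((-174 - 166) - 312)*(-⅓) = (-340 - 312)*(-⅓) = -652*(-⅓) = 652/3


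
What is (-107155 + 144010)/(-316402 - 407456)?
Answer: -12285/241286 ≈ -0.050915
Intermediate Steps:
(-107155 + 144010)/(-316402 - 407456) = 36855/(-723858) = 36855*(-1/723858) = -12285/241286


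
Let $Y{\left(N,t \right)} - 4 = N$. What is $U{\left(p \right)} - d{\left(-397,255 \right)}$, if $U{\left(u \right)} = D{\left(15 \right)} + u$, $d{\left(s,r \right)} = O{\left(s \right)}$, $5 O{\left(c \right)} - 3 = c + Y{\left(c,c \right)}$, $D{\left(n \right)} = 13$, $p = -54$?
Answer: $\frac{582}{5} \approx 116.4$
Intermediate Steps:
$Y{\left(N,t \right)} = 4 + N$
$O{\left(c \right)} = \frac{7}{5} + \frac{2 c}{5}$ ($O{\left(c \right)} = \frac{3}{5} + \frac{c + \left(4 + c\right)}{5} = \frac{3}{5} + \frac{4 + 2 c}{5} = \frac{3}{5} + \left(\frac{4}{5} + \frac{2 c}{5}\right) = \frac{7}{5} + \frac{2 c}{5}$)
$d{\left(s,r \right)} = \frac{7}{5} + \frac{2 s}{5}$
$U{\left(u \right)} = 13 + u$
$U{\left(p \right)} - d{\left(-397,255 \right)} = \left(13 - 54\right) - \left(\frac{7}{5} + \frac{2}{5} \left(-397\right)\right) = -41 - \left(\frac{7}{5} - \frac{794}{5}\right) = -41 - - \frac{787}{5} = -41 + \frac{787}{5} = \frac{582}{5}$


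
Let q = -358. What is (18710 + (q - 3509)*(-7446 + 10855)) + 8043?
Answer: -13155850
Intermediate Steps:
(18710 + (q - 3509)*(-7446 + 10855)) + 8043 = (18710 + (-358 - 3509)*(-7446 + 10855)) + 8043 = (18710 - 3867*3409) + 8043 = (18710 - 13182603) + 8043 = -13163893 + 8043 = -13155850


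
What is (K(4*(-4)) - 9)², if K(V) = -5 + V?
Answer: 900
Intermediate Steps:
(K(4*(-4)) - 9)² = ((-5 + 4*(-4)) - 9)² = ((-5 - 16) - 9)² = (-21 - 9)² = (-30)² = 900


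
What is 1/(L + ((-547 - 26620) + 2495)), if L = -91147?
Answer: -1/115819 ≈ -8.6342e-6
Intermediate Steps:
1/(L + ((-547 - 26620) + 2495)) = 1/(-91147 + ((-547 - 26620) + 2495)) = 1/(-91147 + (-27167 + 2495)) = 1/(-91147 - 24672) = 1/(-115819) = -1/115819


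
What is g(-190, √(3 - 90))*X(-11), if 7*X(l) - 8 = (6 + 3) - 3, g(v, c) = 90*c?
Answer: 180*I*√87 ≈ 1678.9*I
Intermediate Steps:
X(l) = 2 (X(l) = 8/7 + ((6 + 3) - 3)/7 = 8/7 + (9 - 3)/7 = 8/7 + (⅐)*6 = 8/7 + 6/7 = 2)
g(-190, √(3 - 90))*X(-11) = (90*√(3 - 90))*2 = (90*√(-87))*2 = (90*(I*√87))*2 = (90*I*√87)*2 = 180*I*√87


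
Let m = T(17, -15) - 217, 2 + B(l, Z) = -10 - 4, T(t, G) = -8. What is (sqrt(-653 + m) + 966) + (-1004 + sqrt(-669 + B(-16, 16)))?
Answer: -38 + I*sqrt(685) + I*sqrt(878) ≈ -38.0 + 55.804*I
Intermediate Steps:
B(l, Z) = -16 (B(l, Z) = -2 + (-10 - 4) = -2 - 14 = -16)
m = -225 (m = -8 - 217 = -225)
(sqrt(-653 + m) + 966) + (-1004 + sqrt(-669 + B(-16, 16))) = (sqrt(-653 - 225) + 966) + (-1004 + sqrt(-669 - 16)) = (sqrt(-878) + 966) + (-1004 + sqrt(-685)) = (I*sqrt(878) + 966) + (-1004 + I*sqrt(685)) = (966 + I*sqrt(878)) + (-1004 + I*sqrt(685)) = -38 + I*sqrt(685) + I*sqrt(878)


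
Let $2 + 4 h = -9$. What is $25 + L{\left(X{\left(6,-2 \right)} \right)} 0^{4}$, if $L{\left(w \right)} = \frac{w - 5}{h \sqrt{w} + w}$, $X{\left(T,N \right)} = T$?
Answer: $25$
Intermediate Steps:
$h = - \frac{11}{4}$ ($h = - \frac{1}{2} + \frac{1}{4} \left(-9\right) = - \frac{1}{2} - \frac{9}{4} = - \frac{11}{4} \approx -2.75$)
$L{\left(w \right)} = \frac{-5 + w}{w - \frac{11 \sqrt{w}}{4}}$ ($L{\left(w \right)} = \frac{w - 5}{- \frac{11 \sqrt{w}}{4} + w} = \frac{-5 + w}{w - \frac{11 \sqrt{w}}{4}}$)
$25 + L{\left(X{\left(6,-2 \right)} \right)} 0^{4} = 25 + \frac{4 \left(5 - 6\right)}{\left(-4\right) 6 + 11 \sqrt{6}} \cdot 0^{4} = 25 + \frac{4 \left(5 - 6\right)}{-24 + 11 \sqrt{6}} \cdot 0 = 25 + 4 \frac{1}{-24 + 11 \sqrt{6}} \left(-1\right) 0 = 25 + - \frac{4}{-24 + 11 \sqrt{6}} \cdot 0 = 25 + 0 = 25$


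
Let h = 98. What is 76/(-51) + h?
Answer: 4922/51 ≈ 96.510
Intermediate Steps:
76/(-51) + h = 76/(-51) + 98 = 76*(-1/51) + 98 = -76/51 + 98 = 4922/51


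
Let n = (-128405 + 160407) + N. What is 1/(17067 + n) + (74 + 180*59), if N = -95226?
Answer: 493602957/46157 ≈ 10694.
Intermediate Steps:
n = -63224 (n = (-128405 + 160407) - 95226 = 32002 - 95226 = -63224)
1/(17067 + n) + (74 + 180*59) = 1/(17067 - 63224) + (74 + 180*59) = 1/(-46157) + (74 + 10620) = -1/46157 + 10694 = 493602957/46157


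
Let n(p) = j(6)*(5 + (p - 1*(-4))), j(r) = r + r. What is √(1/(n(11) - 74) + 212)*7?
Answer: 7*√5842038/166 ≈ 101.92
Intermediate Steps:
j(r) = 2*r
n(p) = 108 + 12*p (n(p) = (2*6)*(5 + (p - 1*(-4))) = 12*(5 + (p + 4)) = 12*(5 + (4 + p)) = 12*(9 + p) = 108 + 12*p)
√(1/(n(11) - 74) + 212)*7 = √(1/((108 + 12*11) - 74) + 212)*7 = √(1/((108 + 132) - 74) + 212)*7 = √(1/(240 - 74) + 212)*7 = √(1/166 + 212)*7 = √(35193/166)*7 = (√5842038/166)*7 = 7*√5842038/166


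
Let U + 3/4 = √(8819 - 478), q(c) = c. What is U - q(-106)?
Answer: 421/4 + √8341 ≈ 196.58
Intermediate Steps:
U = -¾ + √8341 (U = -¾ + √(8819 - 478) = -¾ + √8341 ≈ 90.579)
U - q(-106) = (-¾ + √8341) - 1*(-106) = (-¾ + √8341) + 106 = 421/4 + √8341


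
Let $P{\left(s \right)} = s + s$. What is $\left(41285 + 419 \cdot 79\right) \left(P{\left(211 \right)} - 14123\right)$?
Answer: $-1019162586$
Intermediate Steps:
$P{\left(s \right)} = 2 s$
$\left(41285 + 419 \cdot 79\right) \left(P{\left(211 \right)} - 14123\right) = \left(41285 + 419 \cdot 79\right) \left(2 \cdot 211 - 14123\right) = \left(41285 + 33101\right) \left(422 - 14123\right) = 74386 \left(-13701\right) = -1019162586$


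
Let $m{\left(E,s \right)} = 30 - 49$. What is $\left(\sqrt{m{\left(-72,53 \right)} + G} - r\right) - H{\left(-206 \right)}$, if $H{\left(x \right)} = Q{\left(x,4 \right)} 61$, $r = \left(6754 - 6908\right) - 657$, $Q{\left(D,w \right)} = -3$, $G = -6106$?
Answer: $994 + 35 i \sqrt{5} \approx 994.0 + 78.262 i$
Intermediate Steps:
$m{\left(E,s \right)} = -19$
$r = -811$ ($r = -154 - 657 = -811$)
$H{\left(x \right)} = -183$ ($H{\left(x \right)} = \left(-3\right) 61 = -183$)
$\left(\sqrt{m{\left(-72,53 \right)} + G} - r\right) - H{\left(-206 \right)} = \left(\sqrt{-19 - 6106} - -811\right) - -183 = \left(\sqrt{-6125} + 811\right) + 183 = \left(35 i \sqrt{5} + 811\right) + 183 = \left(811 + 35 i \sqrt{5}\right) + 183 = 994 + 35 i \sqrt{5}$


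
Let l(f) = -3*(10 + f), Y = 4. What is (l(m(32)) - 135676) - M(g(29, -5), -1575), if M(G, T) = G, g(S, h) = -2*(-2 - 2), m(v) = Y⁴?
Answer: -136482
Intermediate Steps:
m(v) = 256 (m(v) = 4⁴ = 256)
l(f) = -30 - 3*f
g(S, h) = 8 (g(S, h) = -2*(-4) = 8)
(l(m(32)) - 135676) - M(g(29, -5), -1575) = ((-30 - 3*256) - 135676) - 1*8 = ((-30 - 768) - 135676) - 8 = (-798 - 135676) - 8 = -136474 - 8 = -136482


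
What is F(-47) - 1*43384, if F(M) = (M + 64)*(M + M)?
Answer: -44982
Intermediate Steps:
F(M) = 2*M*(64 + M) (F(M) = (64 + M)*(2*M) = 2*M*(64 + M))
F(-47) - 1*43384 = 2*(-47)*(64 - 47) - 1*43384 = 2*(-47)*17 - 43384 = -1598 - 43384 = -44982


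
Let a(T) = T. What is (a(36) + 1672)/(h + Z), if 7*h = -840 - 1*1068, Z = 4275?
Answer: 11956/28017 ≈ 0.42674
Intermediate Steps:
h = -1908/7 (h = (-840 - 1*1068)/7 = (-840 - 1068)/7 = (1/7)*(-1908) = -1908/7 ≈ -272.57)
(a(36) + 1672)/(h + Z) = (36 + 1672)/(-1908/7 + 4275) = 1708/(28017/7) = 1708*(7/28017) = 11956/28017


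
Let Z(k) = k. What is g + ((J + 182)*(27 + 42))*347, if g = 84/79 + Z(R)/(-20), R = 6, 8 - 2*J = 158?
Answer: 2023902393/790 ≈ 2.5619e+6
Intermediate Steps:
J = -75 (J = 4 - 1/2*158 = 4 - 79 = -75)
g = 603/790 (g = 84/79 + 6/(-20) = 84*(1/79) + 6*(-1/20) = 84/79 - 3/10 = 603/790 ≈ 0.76329)
g + ((J + 182)*(27 + 42))*347 = 603/790 + ((-75 + 182)*(27 + 42))*347 = 603/790 + (107*69)*347 = 603/790 + 7383*347 = 603/790 + 2561901 = 2023902393/790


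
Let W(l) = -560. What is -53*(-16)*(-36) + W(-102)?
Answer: -31088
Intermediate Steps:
-53*(-16)*(-36) + W(-102) = -53*(-16)*(-36) - 560 = 848*(-36) - 560 = -30528 - 560 = -31088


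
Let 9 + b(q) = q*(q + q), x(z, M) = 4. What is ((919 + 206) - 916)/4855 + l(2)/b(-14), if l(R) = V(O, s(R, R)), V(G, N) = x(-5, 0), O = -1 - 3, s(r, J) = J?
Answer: 99467/1859465 ≈ 0.053492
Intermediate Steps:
b(q) = -9 + 2*q² (b(q) = -9 + q*(q + q) = -9 + q*(2*q) = -9 + 2*q²)
O = -4
V(G, N) = 4
l(R) = 4
((919 + 206) - 916)/4855 + l(2)/b(-14) = ((919 + 206) - 916)/4855 + 4/(-9 + 2*(-14)²) = (1125 - 916)*(1/4855) + 4/(-9 + 2*196) = 209*(1/4855) + 4/(-9 + 392) = 209/4855 + 4/383 = 99467/1859465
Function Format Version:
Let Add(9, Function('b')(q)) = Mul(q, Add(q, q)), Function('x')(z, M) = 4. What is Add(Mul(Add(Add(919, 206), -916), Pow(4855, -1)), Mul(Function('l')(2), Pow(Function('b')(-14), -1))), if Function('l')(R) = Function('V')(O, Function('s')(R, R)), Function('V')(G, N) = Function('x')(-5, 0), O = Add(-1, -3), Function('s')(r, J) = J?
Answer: Rational(99467, 1859465) ≈ 0.053492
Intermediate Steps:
Function('b')(q) = Add(-9, Mul(2, Pow(q, 2))) (Function('b')(q) = Add(-9, Mul(q, Add(q, q))) = Add(-9, Mul(q, Mul(2, q))) = Add(-9, Mul(2, Pow(q, 2))))
O = -4
Function('V')(G, N) = 4
Function('l')(R) = 4
Add(Mul(Add(Add(919, 206), -916), Pow(4855, -1)), Mul(Function('l')(2), Pow(Function('b')(-14), -1))) = Add(Mul(Add(Add(919, 206), -916), Pow(4855, -1)), Mul(4, Pow(Add(-9, Mul(2, Pow(-14, 2))), -1))) = Add(Mul(Add(1125, -916), Rational(1, 4855)), Mul(4, Pow(Add(-9, Mul(2, 196)), -1))) = Add(Mul(209, Rational(1, 4855)), Mul(4, Pow(Add(-9, 392), -1))) = Add(Rational(209, 4855), Mul(4, Pow(383, -1))) = Add(Rational(209, 4855), Mul(4, Rational(1, 383))) = Add(Rational(209, 4855), Rational(4, 383)) = Rational(99467, 1859465)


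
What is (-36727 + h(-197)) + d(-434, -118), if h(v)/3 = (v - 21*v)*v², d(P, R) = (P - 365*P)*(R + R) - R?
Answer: 421403435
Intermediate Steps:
d(P, R) = -R - 728*P*R (d(P, R) = (-364*P)*(2*R) - R = -728*P*R - R = -R - 728*P*R)
h(v) = -60*v³ (h(v) = 3*((v - 21*v)*v²) = 3*((-20*v)*v²) = 3*(-20*v³) = -60*v³)
(-36727 + h(-197)) + d(-434, -118) = (-36727 - 60*(-197)³) - 1*(-118)*(1 + 728*(-434)) = (-36727 - 60*(-7645373)) - 1*(-118)*(1 - 315952) = (-36727 + 458722380) - 1*(-118)*(-315951) = 458685653 - 37282218 = 421403435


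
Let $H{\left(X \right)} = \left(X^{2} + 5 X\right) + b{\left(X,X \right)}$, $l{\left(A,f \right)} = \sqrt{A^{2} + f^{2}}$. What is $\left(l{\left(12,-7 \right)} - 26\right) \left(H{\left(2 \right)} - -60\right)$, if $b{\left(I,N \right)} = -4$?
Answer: $-1820 + 70 \sqrt{193} \approx -847.53$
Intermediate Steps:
$H{\left(X \right)} = -4 + X^{2} + 5 X$ ($H{\left(X \right)} = \left(X^{2} + 5 X\right) - 4 = -4 + X^{2} + 5 X$)
$\left(l{\left(12,-7 \right)} - 26\right) \left(H{\left(2 \right)} - -60\right) = \left(\sqrt{12^{2} + \left(-7\right)^{2}} - 26\right) \left(\left(-4 + 2^{2} + 5 \cdot 2\right) - -60\right) = \left(\sqrt{144 + 49} - 26\right) \left(\left(-4 + 4 + 10\right) + 60\right) = \left(\sqrt{193} - 26\right) \left(10 + 60\right) = \left(-26 + \sqrt{193}\right) 70 = -1820 + 70 \sqrt{193}$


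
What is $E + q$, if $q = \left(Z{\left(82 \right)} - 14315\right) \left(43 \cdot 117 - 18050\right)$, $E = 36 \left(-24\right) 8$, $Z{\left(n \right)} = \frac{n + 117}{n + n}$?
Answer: $\frac{30560461191}{164} \approx 1.8634 \cdot 10^{8}$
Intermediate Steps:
$Z{\left(n \right)} = \frac{117 + n}{2 n}$
$E = -6912$ ($E = \left(-864\right) 8 = -6912$)
$q = \frac{30561594759}{164}$ ($q = \left(\frac{117 + 82}{2 \cdot 82} - 14315\right) \left(43 \cdot 117 - 18050\right) = \left(\frac{1}{2} \cdot \frac{1}{82} \cdot 199 - 14315\right) \left(5031 - 18050\right) = \left(\frac{199}{164} - 14315\right) \left(-13019\right) = \left(- \frac{2347461}{164}\right) \left(-13019\right) = \frac{30561594759}{164} \approx 1.8635 \cdot 10^{8}$)
$E + q = -6912 + \frac{30561594759}{164} = \frac{30560461191}{164}$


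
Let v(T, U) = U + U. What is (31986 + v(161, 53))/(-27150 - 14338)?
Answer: -8023/10372 ≈ -0.77353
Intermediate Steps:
v(T, U) = 2*U
(31986 + v(161, 53))/(-27150 - 14338) = (31986 + 2*53)/(-27150 - 14338) = (31986 + 106)/(-41488) = 32092*(-1/41488) = -8023/10372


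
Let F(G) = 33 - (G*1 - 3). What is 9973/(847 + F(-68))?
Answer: 9973/951 ≈ 10.487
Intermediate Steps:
F(G) = 36 - G (F(G) = 33 - (G - 3) = 33 - (-3 + G) = 33 + (3 - G) = 36 - G)
9973/(847 + F(-68)) = 9973/(847 + (36 - 1*(-68))) = 9973/(847 + (36 + 68)) = 9973/(847 + 104) = 9973/951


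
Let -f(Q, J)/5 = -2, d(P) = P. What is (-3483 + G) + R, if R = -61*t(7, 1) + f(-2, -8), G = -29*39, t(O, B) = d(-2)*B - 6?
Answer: -4116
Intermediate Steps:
f(Q, J) = 10 (f(Q, J) = -5*(-2) = 10)
t(O, B) = -6 - 2*B (t(O, B) = -2*B - 6 = -6 - 2*B)
G = -1131
R = 498 (R = -61*(-6 - 2*1) + 10 = -61*(-6 - 2) + 10 = -61*(-8) + 10 = 488 + 10 = 498)
(-3483 + G) + R = (-3483 - 1131) + 498 = -4614 + 498 = -4116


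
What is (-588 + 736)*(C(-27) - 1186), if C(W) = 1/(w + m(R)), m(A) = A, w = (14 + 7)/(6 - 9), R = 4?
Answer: -526732/3 ≈ -1.7558e+5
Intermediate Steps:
w = -7 (w = 21/(-3) = 21*(-1/3) = -7)
C(W) = -1/3 (C(W) = 1/(-7 + 4) = 1/(-3) = -1/3)
(-588 + 736)*(C(-27) - 1186) = (-588 + 736)*(-1/3 - 1186) = 148*(-3559/3) = -526732/3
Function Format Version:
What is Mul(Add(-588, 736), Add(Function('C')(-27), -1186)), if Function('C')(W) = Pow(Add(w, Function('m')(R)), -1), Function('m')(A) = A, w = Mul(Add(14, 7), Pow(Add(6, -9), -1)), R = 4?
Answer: Rational(-526732, 3) ≈ -1.7558e+5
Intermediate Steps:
w = -7 (w = Mul(21, Pow(-3, -1)) = Mul(21, Rational(-1, 3)) = -7)
Function('C')(W) = Rational(-1, 3) (Function('C')(W) = Pow(Add(-7, 4), -1) = Pow(-3, -1) = Rational(-1, 3))
Mul(Add(-588, 736), Add(Function('C')(-27), -1186)) = Mul(Add(-588, 736), Add(Rational(-1, 3), -1186)) = Mul(148, Rational(-3559, 3)) = Rational(-526732, 3)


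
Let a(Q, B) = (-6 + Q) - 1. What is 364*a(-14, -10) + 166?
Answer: -7478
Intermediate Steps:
a(Q, B) = -7 + Q
364*a(-14, -10) + 166 = 364*(-7 - 14) + 166 = 364*(-21) + 166 = -7644 + 166 = -7478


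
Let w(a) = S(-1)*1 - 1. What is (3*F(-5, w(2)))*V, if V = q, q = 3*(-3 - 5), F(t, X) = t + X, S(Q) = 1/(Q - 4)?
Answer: 2232/5 ≈ 446.40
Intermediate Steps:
S(Q) = 1/(-4 + Q)
w(a) = -6/5 (w(a) = 1/(-4 - 1) - 1 = 1/(-5) - 1 = -⅕*1 - 1 = -⅕ - 1 = -6/5)
F(t, X) = X + t
q = -24 (q = 3*(-8) = -24)
V = -24
(3*F(-5, w(2)))*V = (3*(-6/5 - 5))*(-24) = (3*(-31/5))*(-24) = -93/5*(-24) = 2232/5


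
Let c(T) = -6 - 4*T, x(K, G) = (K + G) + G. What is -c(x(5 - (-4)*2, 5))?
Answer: 98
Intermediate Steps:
x(K, G) = K + 2*G (x(K, G) = (G + K) + G = K + 2*G)
-c(x(5 - (-4)*2, 5)) = -(-6 - 4*((5 - (-4)*2) + 2*5)) = -(-6 - 4*((5 - 4*(-2)) + 10)) = -(-6 - 4*((5 + 8) + 10)) = -(-6 - 4*(13 + 10)) = -(-6 - 4*23) = -(-6 - 92) = -1*(-98) = 98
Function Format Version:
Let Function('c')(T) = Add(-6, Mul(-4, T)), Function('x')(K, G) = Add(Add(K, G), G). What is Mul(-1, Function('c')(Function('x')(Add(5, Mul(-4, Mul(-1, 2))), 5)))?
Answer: 98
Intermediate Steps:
Function('x')(K, G) = Add(K, Mul(2, G)) (Function('x')(K, G) = Add(Add(G, K), G) = Add(K, Mul(2, G)))
Mul(-1, Function('c')(Function('x')(Add(5, Mul(-4, Mul(-1, 2))), 5))) = Mul(-1, Add(-6, Mul(-4, Add(Add(5, Mul(-4, Mul(-1, 2))), Mul(2, 5))))) = Mul(-1, Add(-6, Mul(-4, Add(Add(5, Mul(-4, -2)), 10)))) = Mul(-1, Add(-6, Mul(-4, Add(Add(5, 8), 10)))) = Mul(-1, Add(-6, Mul(-4, Add(13, 10)))) = Mul(-1, Add(-6, Mul(-4, 23))) = Mul(-1, Add(-6, -92)) = Mul(-1, -98) = 98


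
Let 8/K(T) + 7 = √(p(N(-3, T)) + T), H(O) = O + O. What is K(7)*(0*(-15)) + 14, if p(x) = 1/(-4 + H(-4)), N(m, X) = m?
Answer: 14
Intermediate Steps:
H(O) = 2*O
p(x) = -1/12 (p(x) = 1/(-4 + 2*(-4)) = 1/(-4 - 8) = 1/(-12) = -1/12)
K(T) = 8/(-7 + √(-1/12 + T))
K(7)*(0*(-15)) + 14 = (48/(-42 + √3*√(-1 + 12*7)))*(0*(-15)) + 14 = (48/(-42 + √3*√(-1 + 84)))*0 + 14 = (48/(-42 + √3*√83))*0 + 14 = (48/(-42 + √249))*0 + 14 = 0 + 14 = 14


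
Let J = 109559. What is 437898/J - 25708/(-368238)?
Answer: 82033613248/20171893521 ≈ 4.0667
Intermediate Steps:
437898/J - 25708/(-368238) = 437898/109559 - 25708/(-368238) = 437898*(1/109559) - 25708*(-1/368238) = 437898/109559 + 12854/184119 = 82033613248/20171893521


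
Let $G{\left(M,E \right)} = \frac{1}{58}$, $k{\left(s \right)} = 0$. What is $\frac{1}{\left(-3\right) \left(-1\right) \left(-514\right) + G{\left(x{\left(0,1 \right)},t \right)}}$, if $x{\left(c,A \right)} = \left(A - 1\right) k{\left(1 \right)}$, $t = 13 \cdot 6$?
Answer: $- \frac{58}{89435} \approx -0.00064852$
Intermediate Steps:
$t = 78$
$x{\left(c,A \right)} = 0$ ($x{\left(c,A \right)} = \left(A - 1\right) 0 = \left(-1 + A\right) 0 = 0$)
$G{\left(M,E \right)} = \frac{1}{58}$
$\frac{1}{\left(-3\right) \left(-1\right) \left(-514\right) + G{\left(x{\left(0,1 \right)},t \right)}} = \frac{1}{\left(-3\right) \left(-1\right) \left(-514\right) + \frac{1}{58}} = \frac{1}{3 \left(-514\right) + \frac{1}{58}} = \frac{1}{-1542 + \frac{1}{58}} = \frac{1}{- \frac{89435}{58}} = - \frac{58}{89435}$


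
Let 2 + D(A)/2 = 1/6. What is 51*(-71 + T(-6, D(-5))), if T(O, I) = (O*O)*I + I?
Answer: -10540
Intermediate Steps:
D(A) = -11/3 (D(A) = -4 + 2/6 = -4 + 2*(1/6) = -4 + 1/3 = -11/3)
T(O, I) = I + I*O**2 (T(O, I) = O**2*I + I = I*O**2 + I = I + I*O**2)
51*(-71 + T(-6, D(-5))) = 51*(-71 - 11*(1 + (-6)**2)/3) = 51*(-71 - 11*(1 + 36)/3) = 51*(-71 - 11/3*37) = 51*(-71 - 407/3) = 51*(-620/3) = -10540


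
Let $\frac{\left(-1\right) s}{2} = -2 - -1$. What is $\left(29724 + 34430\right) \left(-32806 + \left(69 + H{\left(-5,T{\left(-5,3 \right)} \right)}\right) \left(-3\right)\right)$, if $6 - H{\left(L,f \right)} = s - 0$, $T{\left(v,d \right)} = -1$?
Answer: $-2118685850$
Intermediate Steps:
$s = 2$ ($s = - 2 \left(-2 - -1\right) = - 2 \left(-2 + 1\right) = \left(-2\right) \left(-1\right) = 2$)
$H{\left(L,f \right)} = 4$ ($H{\left(L,f \right)} = 6 - \left(2 - 0\right) = 6 - \left(2 + 0\right) = 6 - 2 = 4$)
$\left(29724 + 34430\right) \left(-32806 + \left(69 + H{\left(-5,T{\left(-5,3 \right)} \right)}\right) \left(-3\right)\right) = \left(29724 + 34430\right) \left(-32806 + \left(69 + 4\right) \left(-3\right)\right) = 64154 \left(-32806 + 73 \left(-3\right)\right) = 64154 \left(-32806 - 219\right) = 64154 \left(-33025\right) = -2118685850$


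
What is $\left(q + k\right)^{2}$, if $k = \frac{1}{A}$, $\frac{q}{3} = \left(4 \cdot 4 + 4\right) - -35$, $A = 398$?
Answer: $\frac{4312680241}{158404} \approx 27226.0$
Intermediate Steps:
$q = 165$ ($q = 3 \left(\left(4 \cdot 4 + 4\right) - -35\right) = 3 \left(\left(16 + 4\right) + 35\right) = 3 \left(20 + 35\right) = 3 \cdot 55 = 165$)
$k = \frac{1}{398} \approx 0.0025126$
$\left(q + k\right)^{2} = \left(165 + \frac{1}{398}\right)^{2} = \left(\frac{65671}{398}\right)^{2} = \frac{4312680241}{158404}$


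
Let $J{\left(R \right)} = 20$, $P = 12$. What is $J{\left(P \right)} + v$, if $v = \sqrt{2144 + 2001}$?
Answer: $20 + \sqrt{4145} \approx 84.382$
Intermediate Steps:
$v = \sqrt{4145} \approx 64.382$
$J{\left(P \right)} + v = 20 + \sqrt{4145}$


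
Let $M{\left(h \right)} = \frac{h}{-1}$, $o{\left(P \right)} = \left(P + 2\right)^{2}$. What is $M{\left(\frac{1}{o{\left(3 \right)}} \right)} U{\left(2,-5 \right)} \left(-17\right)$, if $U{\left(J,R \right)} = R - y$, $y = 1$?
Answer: $- \frac{102}{25} \approx -4.08$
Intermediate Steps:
$o{\left(P \right)} = \left(2 + P\right)^{2}$
$U{\left(J,R \right)} = -1 + R$ ($U{\left(J,R \right)} = R - 1 = -1 + R$)
$M{\left(h \right)} = - h$ ($M{\left(h \right)} = h \left(-1\right) = - h$)
$M{\left(\frac{1}{o{\left(3 \right)}} \right)} U{\left(2,-5 \right)} \left(-17\right) = - \frac{1}{\left(2 + 3\right)^{2}} \left(-1 - 5\right) \left(-17\right) = - \frac{1}{5^{2}} \left(-6\right) \left(-17\right) = - \frac{1}{25} \left(-6\right) \left(-17\right) = \left(-1\right) \frac{1}{25} \left(-6\right) \left(-17\right) = \left(- \frac{1}{25}\right) \left(-6\right) \left(-17\right) = \frac{6}{25} \left(-17\right) = - \frac{102}{25}$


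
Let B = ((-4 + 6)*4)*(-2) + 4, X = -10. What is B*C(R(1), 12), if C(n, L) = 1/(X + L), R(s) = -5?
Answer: -6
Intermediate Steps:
C(n, L) = 1/(-10 + L)
B = -12 (B = (2*4)*(-2) + 4 = 8*(-2) + 4 = -16 + 4 = -12)
B*C(R(1), 12) = -12/(-10 + 12) = -12/2 = -12*1/2 = -6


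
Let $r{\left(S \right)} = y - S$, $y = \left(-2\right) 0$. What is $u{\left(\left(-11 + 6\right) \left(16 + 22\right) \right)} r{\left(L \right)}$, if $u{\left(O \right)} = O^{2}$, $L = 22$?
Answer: $-794200$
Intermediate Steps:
$y = 0$
$r{\left(S \right)} = - S$ ($r{\left(S \right)} = 0 - S = - S$)
$u{\left(\left(-11 + 6\right) \left(16 + 22\right) \right)} r{\left(L \right)} = \left(\left(-11 + 6\right) \left(16 + 22\right)\right)^{2} \left(\left(-1\right) 22\right) = \left(\left(-5\right) 38\right)^{2} \left(-22\right) = \left(-190\right)^{2} \left(-22\right) = 36100 \left(-22\right) = -794200$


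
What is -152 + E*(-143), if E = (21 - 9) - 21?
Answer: 1135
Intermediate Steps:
E = -9 (E = 12 - 21 = -9)
-152 + E*(-143) = -152 - 9*(-143) = -152 + 1287 = 1135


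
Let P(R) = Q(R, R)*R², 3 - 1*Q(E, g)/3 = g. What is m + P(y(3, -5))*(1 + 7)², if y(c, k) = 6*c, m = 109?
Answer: -933011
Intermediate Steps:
Q(E, g) = 9 - 3*g
P(R) = R²*(9 - 3*R) (P(R) = (9 - 3*R)*R² = R²*(9 - 3*R))
m + P(y(3, -5))*(1 + 7)² = 109 + (3*(6*3)²*(3 - 6*3))*(1 + 7)² = 109 + (3*18²*(3 - 1*18))*8² = 109 + (3*324*(3 - 18))*64 = 109 + (3*324*(-15))*64 = 109 - 14580*64 = 109 - 933120 = -933011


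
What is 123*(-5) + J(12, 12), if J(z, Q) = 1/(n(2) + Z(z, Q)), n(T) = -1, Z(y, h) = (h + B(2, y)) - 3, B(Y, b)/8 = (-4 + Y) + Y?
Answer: -4919/8 ≈ -614.88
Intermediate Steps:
B(Y, b) = -32 + 16*Y (B(Y, b) = 8*((-4 + Y) + Y) = 8*(-4 + 2*Y) = -32 + 16*Y)
Z(y, h) = -3 + h (Z(y, h) = (h + (-32 + 16*2)) - 3 = (h + (-32 + 32)) - 3 = (h + 0) - 3 = h - 3 = -3 + h)
J(z, Q) = 1/(-4 + Q) (J(z, Q) = 1/(-1 + (-3 + Q)) = 1/(-4 + Q))
123*(-5) + J(12, 12) = 123*(-5) + 1/(-4 + 12) = -615 + 1/8 = -4919/8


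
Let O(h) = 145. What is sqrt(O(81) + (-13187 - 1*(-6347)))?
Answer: I*sqrt(6695) ≈ 81.823*I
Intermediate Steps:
sqrt(O(81) + (-13187 - 1*(-6347))) = sqrt(145 + (-13187 - 1*(-6347))) = sqrt(145 + (-13187 + 6347)) = sqrt(145 - 6840) = sqrt(-6695) = I*sqrt(6695)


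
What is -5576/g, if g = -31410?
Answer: 2788/15705 ≈ 0.17752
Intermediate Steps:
-5576/g = -5576/(-31410) = -5576*(-1/31410) = 2788/15705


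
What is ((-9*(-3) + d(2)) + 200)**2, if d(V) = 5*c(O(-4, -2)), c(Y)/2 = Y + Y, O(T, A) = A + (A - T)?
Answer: 51529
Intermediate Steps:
O(T, A) = -T + 2*A
c(Y) = 4*Y (c(Y) = 2*(Y + Y) = 2*(2*Y) = 4*Y)
d(V) = 0 (d(V) = 5*(4*(-1*(-4) + 2*(-2))) = 5*(4*(4 - 4)) = 5*(4*0) = 5*0 = 0)
((-9*(-3) + d(2)) + 200)**2 = ((-9*(-3) + 0) + 200)**2 = ((27 + 0) + 200)**2 = (27 + 200)**2 = 227**2 = 51529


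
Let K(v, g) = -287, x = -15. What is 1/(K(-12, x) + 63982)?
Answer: 1/63695 ≈ 1.5700e-5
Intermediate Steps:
1/(K(-12, x) + 63982) = 1/(-287 + 63982) = 1/63695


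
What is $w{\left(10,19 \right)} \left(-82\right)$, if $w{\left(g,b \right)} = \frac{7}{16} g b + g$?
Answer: $- \frac{30545}{4} \approx -7636.3$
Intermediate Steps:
$w{\left(g,b \right)} = g + \frac{7 b g}{16}$ ($w{\left(g,b \right)} = 7 \cdot \frac{1}{16} g b + g = \frac{7 g}{16} b + g = \frac{7 b g}{16} + g = g + \frac{7 b g}{16}$)
$w{\left(10,19 \right)} \left(-82\right) = \frac{1}{16} \cdot 10 \left(16 + 7 \cdot 19\right) \left(-82\right) = \frac{1}{16} \cdot 10 \left(16 + 133\right) \left(-82\right) = \frac{1}{16} \cdot 10 \cdot 149 \left(-82\right) = \frac{745}{8} \left(-82\right) = - \frac{30545}{4}$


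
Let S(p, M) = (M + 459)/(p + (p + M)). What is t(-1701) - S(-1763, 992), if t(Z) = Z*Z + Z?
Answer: 7327569251/2534 ≈ 2.8917e+6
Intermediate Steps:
t(Z) = Z + Z² (t(Z) = Z² + Z = Z + Z²)
S(p, M) = (459 + M)/(M + 2*p) (S(p, M) = (459 + M)/(p + (M + p)) = (459 + M)/(M + 2*p))
t(-1701) - S(-1763, 992) = -1701*(1 - 1701) - (459 + 992)/(992 + 2*(-1763)) = -1701*(-1700) - 1451/(992 - 3526) = 2891700 - 1451/(-2534) = 2891700 - (-1)*1451/2534 = 2891700 - 1*(-1451/2534) = 2891700 + 1451/2534 = 7327569251/2534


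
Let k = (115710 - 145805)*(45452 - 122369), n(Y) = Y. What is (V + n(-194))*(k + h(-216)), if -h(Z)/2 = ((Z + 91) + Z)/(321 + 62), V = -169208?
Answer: -150187570650065254/383 ≈ -3.9213e+14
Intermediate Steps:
k = 2314817115 (k = -30095*(-76917) = 2314817115)
h(Z) = -182/383 - 4*Z/383 (h(Z) = -2*((Z + 91) + Z)/(321 + 62) = -2*((91 + Z) + Z)/383 = -2*(91 + 2*Z)/383 = -2*(91/383 + 2*Z/383) = -182/383 - 4*Z/383)
(V + n(-194))*(k + h(-216)) = (-169208 - 194)*(2314817115 + (-182/383 - 4/383*(-216))) = -169402*(2314817115 + (-182/383 + 864/383)) = -169402*(2314817115 + 682/383) = -169402*886574955727/383 = -150187570650065254/383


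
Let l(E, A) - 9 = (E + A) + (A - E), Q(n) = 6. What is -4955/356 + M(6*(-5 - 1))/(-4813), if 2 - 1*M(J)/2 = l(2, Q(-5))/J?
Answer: -71550763/5140284 ≈ -13.920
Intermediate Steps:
l(E, A) = 9 + 2*A (l(E, A) = 9 + ((E + A) + (A - E)) = 9 + ((A + E) + (A - E)) = 9 + 2*A)
M(J) = 4 - 42/J (M(J) = 4 - 2*(9 + 2*6)/J = 4 - 2*(9 + 12)/J = 4 - 42/J)
-4955/356 + M(6*(-5 - 1))/(-4813) = -4955/356 + (4 - 42*1/(6*(-5 - 1)))/(-4813) = -4955*1/356 + (4 - 42/(6*(-6)))*(-1/4813) = -4955/356 + (4 - 42/(-36))*(-1/4813) = -4955/356 + (4 - 42*(-1/36))*(-1/4813) = -4955/356 + (4 + 7/6)*(-1/4813) = -4955/356 + (31/6)*(-1/4813) = -4955/356 - 31/28878 = -71550763/5140284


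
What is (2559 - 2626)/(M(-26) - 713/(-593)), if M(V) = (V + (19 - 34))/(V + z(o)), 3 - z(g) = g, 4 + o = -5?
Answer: -556234/34295 ≈ -16.219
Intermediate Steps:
o = -9 (o = -4 - 5 = -9)
z(g) = 3 - g
M(V) = (-15 + V)/(12 + V) (M(V) = (V + (19 - 34))/(V + (3 - 1*(-9))) = (V - 15)/(V + (3 + 9)) = (-15 + V)/(V + 12) = (-15 + V)/(12 + V))
(2559 - 2626)/(M(-26) - 713/(-593)) = (2559 - 2626)/((-15 - 26)/(12 - 26) - 713/(-593)) = -67/(-41/(-14) - 713*(-1/593)) = -67/(-1/14*(-41) + 713/593) = -67/(41/14 + 713/593) = -67/34295/8302 = -67*8302/34295 = -556234/34295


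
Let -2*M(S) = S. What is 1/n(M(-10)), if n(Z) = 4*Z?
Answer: 1/20 ≈ 0.050000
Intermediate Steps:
M(S) = -S/2
1/n(M(-10)) = 1/(4*(-1/2*(-10))) = 1/(4*5) = 1/20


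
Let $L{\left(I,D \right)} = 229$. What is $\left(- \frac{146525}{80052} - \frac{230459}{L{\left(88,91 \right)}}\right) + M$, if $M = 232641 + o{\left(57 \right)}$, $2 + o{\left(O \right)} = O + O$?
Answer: $\frac{4248324324631}{18331908} \approx 2.3174 \cdot 10^{5}$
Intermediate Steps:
$o{\left(O \right)} = -2 + 2 O$ ($o{\left(O \right)} = -2 + \left(O + O\right) = -2 + 2 O$)
$M = 232753$ ($M = 232641 + \left(-2 + 2 \cdot 57\right) = 232641 + \left(-2 + 114\right) = 232641 + 112 = 232753$)
$\left(- \frac{146525}{80052} - \frac{230459}{L{\left(88,91 \right)}}\right) + M = \left(- \frac{146525}{80052} - \frac{230459}{229}\right) + 232753 = - \frac{18482258093}{18331908} + 232753 = \frac{4248324324631}{18331908}$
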